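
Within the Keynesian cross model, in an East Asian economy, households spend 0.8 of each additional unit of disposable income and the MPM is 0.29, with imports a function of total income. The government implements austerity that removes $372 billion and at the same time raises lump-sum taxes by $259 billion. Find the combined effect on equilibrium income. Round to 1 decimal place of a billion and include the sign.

−$1,182.0 billion

Expenditure multiplier = 1/(1 − c + m) = 1/(1 − 0.8 + 0.29) = 1/0.49 ≈ 2.041.
ΔG contributes k·ΔG = (−$372 billion) / 0.49 ≈ −$759.2 billion.
ΔT of +$259 billion changes first-round spending by −c·ΔT = −$207.2 billion, contributing k·(−c·ΔT) = (−$207.2 billion) / 0.49 ≈ −$422.9 billion.
Net ΔY = k(ΔG − c·ΔT) = (−$579.2 billion) / 0.49 ≈ −$1,182 billion.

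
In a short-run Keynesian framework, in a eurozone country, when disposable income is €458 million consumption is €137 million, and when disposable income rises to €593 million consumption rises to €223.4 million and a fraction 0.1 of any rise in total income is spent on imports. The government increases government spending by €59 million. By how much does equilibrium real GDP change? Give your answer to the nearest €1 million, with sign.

+€128 million

MPC = ΔC/ΔYd = (223.4 − 137)/(593 − 458) = 86.4/135 = 0.64.
Expenditure multiplier = 1/(1 − c + m) = 1/(1 − 0.64 + 0.1) = 1/0.46 ≈ 2.174.
ΔY = k × ΔG = (+€59 million) / 0.46 ≈ +€128 million.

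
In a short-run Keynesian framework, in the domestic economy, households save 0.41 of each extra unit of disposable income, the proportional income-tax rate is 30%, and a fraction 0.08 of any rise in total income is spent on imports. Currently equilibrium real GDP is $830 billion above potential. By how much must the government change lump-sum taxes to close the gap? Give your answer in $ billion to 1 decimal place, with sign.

+$938.3 billion

MPC = 1 − MPS = 1 − 0.41 = 0.59.
Spending multiplier = 1/(1 − c(1−t) + m) = 1/(1 − 0.59×0.7 + 0.08) = 1/0.667 ≈ 1.499.
Tax multiplier = −c·k = −0.59/0.667 ≈ −0.885. Need ΔY = −$830 billion, so ΔT = ΔY/(−c·k) = −(−$830 billion) × 0.667 / 0.59 ≈ +$938.3 billion.
The government should raise lump-sum taxes by $938.3 billion.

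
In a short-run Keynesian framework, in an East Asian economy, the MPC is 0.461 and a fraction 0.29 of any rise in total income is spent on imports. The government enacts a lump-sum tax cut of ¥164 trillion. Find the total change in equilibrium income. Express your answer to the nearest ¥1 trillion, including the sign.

A lump-sum tax change of −¥164 trillion shifts disposable income by +¥164 trillion; first-round consumption changes by −c × ΔT = −0.461 × (−¥164 trillion) = +¥75.604 trillion.
Expenditure multiplier = 1/(1 − c + m) = 1/(1 − 0.461 + 0.29) = 1/0.829 ≈ 1.206.
The tax multiplier is −c × k ≈ −0.556, so ΔY = k × (−c·ΔT) = (+¥75.604 trillion) / 0.829 ≈ +¥91 trillion.

+¥91 trillion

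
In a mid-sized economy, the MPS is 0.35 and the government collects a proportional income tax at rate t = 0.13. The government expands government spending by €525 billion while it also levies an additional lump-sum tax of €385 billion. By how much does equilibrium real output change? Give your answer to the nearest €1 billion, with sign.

+€632 billion

MPC = 1 − MPS = 1 − 0.35 = 0.65.
Expenditure multiplier = 1/(1 − c(1−t)) = 1/(1 − 0.65×0.87) = 1/0.4345 ≈ 2.301.
ΔG contributes k·ΔG = (+€525 billion) / 0.4345 ≈ +€1,208.3 billion.
ΔT of +€385 billion changes first-round spending by −c·ΔT = −€250.25 billion, contributing k·(−c·ΔT) = (−€250.25 billion) / 0.4345 ≈ −€575.9 billion.
Net ΔY = k(ΔG − c·ΔT) = (+€274.75 billion) / 0.4345 ≈ +€632 billion.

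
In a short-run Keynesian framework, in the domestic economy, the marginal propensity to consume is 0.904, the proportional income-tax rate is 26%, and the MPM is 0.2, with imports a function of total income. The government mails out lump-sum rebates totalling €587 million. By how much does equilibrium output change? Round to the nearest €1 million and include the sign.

+€999 million

A lump-sum tax change of −€587 million shifts disposable income by +€587 million; first-round consumption changes by −c × ΔT = −0.904 × (−€587 million) = +€530.648 million.
Expenditure multiplier = 1/(1 − c(1−t) + m) = 1/(1 − 0.904×0.74 + 0.2) = 1/0.53104 ≈ 1.883.
The tax multiplier is −c × k ≈ −1.702, so ΔY = k × (−c·ΔT) = (+€530.648 million) / 0.53104 ≈ +€999 million.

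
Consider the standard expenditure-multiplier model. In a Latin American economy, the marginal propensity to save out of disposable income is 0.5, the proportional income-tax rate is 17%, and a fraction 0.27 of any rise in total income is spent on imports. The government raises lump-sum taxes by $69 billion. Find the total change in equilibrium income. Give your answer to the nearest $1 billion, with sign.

MPC = 1 − MPS = 1 − 0.5 = 0.5.
A lump-sum tax change of +$69 billion shifts disposable income by −$69 billion; first-round consumption changes by −c × ΔT = −0.5 × (+$69 billion) = −$34.5 billion.
Expenditure multiplier = 1/(1 − c(1−t) + m) = 1/(1 − 0.5×0.83 + 0.27) = 1/0.855 ≈ 1.17.
The tax multiplier is −c × k ≈ −0.585, so ΔY = k × (−c·ΔT) = (−$34.5 billion) / 0.855 ≈ −$40 billion.

−$40 billion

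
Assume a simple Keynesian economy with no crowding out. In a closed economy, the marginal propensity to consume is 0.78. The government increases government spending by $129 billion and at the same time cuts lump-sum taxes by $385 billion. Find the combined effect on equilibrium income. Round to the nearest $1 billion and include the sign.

Expenditure multiplier = 1/(1 − MPC) = 1/(1 − 0.78) = 1/0.22 ≈ 4.545.
ΔG contributes k·ΔG = (+$129 billion) / 0.22 ≈ +$586.4 billion.
ΔT of −$385 billion changes first-round spending by −c·ΔT = +$300.3 billion, contributing k·(−c·ΔT) = (+$300.3 billion) / 0.22 = +$1,365 billion.
Net ΔY = k(ΔG − c·ΔT) = (+$429.3 billion) / 0.22 ≈ +$1,951 billion.

+$1,951 billion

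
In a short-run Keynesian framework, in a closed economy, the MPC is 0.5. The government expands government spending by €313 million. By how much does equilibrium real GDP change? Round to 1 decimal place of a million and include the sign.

Expenditure multiplier = 1/(1 − MPC) = 1/(1 − 0.5) = 1/0.5 = 2.
ΔY = k × ΔG = (+€313 million) / 0.5 = +€626 million.

+€626.0 million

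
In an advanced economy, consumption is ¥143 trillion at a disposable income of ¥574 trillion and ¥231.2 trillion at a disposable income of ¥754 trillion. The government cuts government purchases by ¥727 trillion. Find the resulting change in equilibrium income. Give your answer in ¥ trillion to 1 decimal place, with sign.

−¥1,425.5 trillion

MPC = ΔC/ΔYd = (231.2 − 143)/(754 − 574) = 88.2/180 = 0.49.
Government-spending multiplier = 1/(1 − MPC) = 1/(1 − 0.49) = 1/0.51 ≈ 1.961.
ΔY = k × ΔG = (−¥727 trillion) / 0.51 ≈ −¥1,425.5 trillion.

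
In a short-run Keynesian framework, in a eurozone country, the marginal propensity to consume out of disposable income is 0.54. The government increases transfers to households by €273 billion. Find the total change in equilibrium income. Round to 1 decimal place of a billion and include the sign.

The transfer change shifts disposable income by +€273 billion, so first-round consumption changes by c·ΔTR = 0.54 × (+€273 billion) = +€147.42 billion.
Expenditure multiplier = 1/(1 − MPC) = 1/(1 − 0.54) = 1/0.46 ≈ 2.174.
The transfer multiplier is c × k ≈ 1.174, so ΔY = k × (c·ΔTR) = (+€147.42 billion) / 0.46 ≈ +€320.5 billion.

+€320.5 billion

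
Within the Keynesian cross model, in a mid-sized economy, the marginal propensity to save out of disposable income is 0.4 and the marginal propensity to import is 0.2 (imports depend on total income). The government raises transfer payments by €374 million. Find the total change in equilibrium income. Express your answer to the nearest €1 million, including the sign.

+€374 million

MPC = 1 − MPS = 1 − 0.4 = 0.6.
The transfer change shifts disposable income by +€374 million, so first-round consumption changes by c·ΔTR = 0.6 × (+€374 million) = +€224.4 million.
Expenditure multiplier = 1/(1 − c + m) = 1/(1 − 0.6 + 0.2) = 1/0.6 ≈ 1.667.
The transfer multiplier is c × k = 1, so ΔY = k × (c·ΔTR) = (+€224.4 million) / 0.6 = +€374 million.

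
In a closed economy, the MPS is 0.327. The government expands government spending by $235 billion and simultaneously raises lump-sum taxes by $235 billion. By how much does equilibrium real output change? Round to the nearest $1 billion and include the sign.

+$235 billion

MPC = 1 − MPS = 1 − 0.327 = 0.673.
Expenditure multiplier = 1/(1 − MPC) = 1/(1 − 0.673) = 1/0.327 ≈ 3.058.
ΔG contributes k·ΔG = (+$235 billion) / 0.327 ≈ +$718.7 billion.
ΔT of +$235 billion changes first-round spending by −c·ΔT = −$158.155 billion, contributing k·(−c·ΔT) = (−$158.155 billion) / 0.327 ≈ −$483.7 billion.
With ΔG = ΔT and no other leakages, the balanced-budget multiplier is 1, so ΔY = ΔG = +$235 billion.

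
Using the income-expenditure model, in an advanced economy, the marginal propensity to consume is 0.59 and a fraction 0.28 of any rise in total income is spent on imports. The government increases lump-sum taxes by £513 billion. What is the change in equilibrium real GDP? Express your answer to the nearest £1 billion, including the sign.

−£439 billion

A lump-sum tax change of +£513 billion shifts disposable income by −£513 billion; first-round consumption changes by −c × ΔT = −0.59 × (+£513 billion) = −£302.67 billion.
Expenditure multiplier = 1/(1 − c + m) = 1/(1 − 0.59 + 0.28) = 1/0.69 ≈ 1.449.
The tax multiplier is −c × k ≈ −0.855, so ΔY = k × (−c·ΔT) = (−£302.67 billion) / 0.69 ≈ −£439 billion.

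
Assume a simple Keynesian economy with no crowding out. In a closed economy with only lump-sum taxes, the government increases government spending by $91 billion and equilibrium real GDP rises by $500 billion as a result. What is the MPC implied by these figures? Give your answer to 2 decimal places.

0.82

Implied spending multiplier k = ΔY/ΔG = 500/91 ≈ 5.4945.
Since k = 1/(1 − MPC), MPC = 1 − 1/k = 1 − ΔG/ΔY = 1 − 91/500 ≈ 0.82.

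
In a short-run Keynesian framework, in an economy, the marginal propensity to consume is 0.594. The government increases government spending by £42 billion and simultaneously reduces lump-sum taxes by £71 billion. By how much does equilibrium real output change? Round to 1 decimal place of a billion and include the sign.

Expenditure multiplier = 1/(1 − MPC) = 1/(1 − 0.594) = 1/0.406 ≈ 2.463.
ΔG contributes k·ΔG = (+£42 billion) / 0.406 ≈ +£103.4 billion.
ΔT of −£71 billion changes first-round spending by −c·ΔT = +£42.174 billion, contributing k·(−c·ΔT) = (+£42.174 billion) / 0.406 ≈ +£103.9 billion.
Net ΔY = k(ΔG − c·ΔT) = (+£84.174 billion) / 0.406 ≈ +£207.3 billion.

+£207.3 billion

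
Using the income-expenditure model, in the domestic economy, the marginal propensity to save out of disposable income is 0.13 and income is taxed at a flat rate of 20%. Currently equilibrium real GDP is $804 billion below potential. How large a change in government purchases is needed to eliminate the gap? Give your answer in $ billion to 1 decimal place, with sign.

MPC = 1 − MPS = 1 − 0.13 = 0.87.
Spending multiplier = 1/(1 − c(1−t)) = 1/(1 − 0.87×0.8) = 1/0.304 ≈ 3.289.
Need ΔY = +$804 billion, so ΔG = ΔY/k = (+$804 billion) × 0.304 ≈ +$244.4 billion.
The government should increase government purchases by $244.4 billion.

+$244.4 billion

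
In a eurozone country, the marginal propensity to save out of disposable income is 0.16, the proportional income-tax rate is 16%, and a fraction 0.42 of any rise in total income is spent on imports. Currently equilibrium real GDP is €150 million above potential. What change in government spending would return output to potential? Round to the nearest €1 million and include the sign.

−€107 million

MPC = 1 − MPS = 1 − 0.16 = 0.84.
Spending multiplier = 1/(1 − c(1−t) + m) = 1/(1 − 0.84×0.84 + 0.42) = 1/0.7144 ≈ 1.4.
Need ΔY = −€150 million, so ΔG = ΔY/k = (−€150 million) × 0.7144 ≈ −€107 million.
The government should cut government spending by €107 million.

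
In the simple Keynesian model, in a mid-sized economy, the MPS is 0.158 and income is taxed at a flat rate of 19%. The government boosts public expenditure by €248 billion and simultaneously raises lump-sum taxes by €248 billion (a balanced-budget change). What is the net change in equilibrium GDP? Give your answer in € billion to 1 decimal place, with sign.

+€123.2 billion

MPC = 1 − MPS = 1 − 0.158 = 0.842.
Expenditure multiplier = 1/(1 − c(1−t)) = 1/(1 − 0.842×0.81) = 1/0.31798 ≈ 3.145.
ΔG contributes k·ΔG = (+€248 billion) / 0.31798 ≈ +€779.9 billion.
ΔT of +€248 billion changes first-round spending by −c·ΔT = −€208.816 billion, contributing k·(−c·ΔT) = (−€208.816 billion) / 0.31798 ≈ −€656.7 billion.
Net ΔY = k(ΔG − c·ΔT) = (+€39.184 billion) / 0.31798 ≈ +€123.2 billion.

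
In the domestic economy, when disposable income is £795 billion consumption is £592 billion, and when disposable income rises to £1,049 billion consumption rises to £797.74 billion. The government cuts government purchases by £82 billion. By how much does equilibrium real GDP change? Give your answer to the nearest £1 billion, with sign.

MPC = ΔC/ΔYd = (797.74 − 592)/(1,049 − 795) = 205.74/254 = 0.81.
Government-spending multiplier = 1/(1 − MPC) = 1/(1 − 0.81) = 1/0.19 ≈ 5.263.
ΔY = k × ΔG = (−£82 billion) / 0.19 ≈ −£432 billion.

−£432 billion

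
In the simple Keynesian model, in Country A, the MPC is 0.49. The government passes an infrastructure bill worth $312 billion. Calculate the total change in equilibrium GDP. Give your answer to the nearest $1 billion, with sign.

+$612 billion

Spending multiplier = 1/(1 − MPC) = 1/(1 − 0.49) = 1/0.51 ≈ 1.961.
ΔY = k × ΔG = (+$312 billion) / 0.51 ≈ +$612 billion.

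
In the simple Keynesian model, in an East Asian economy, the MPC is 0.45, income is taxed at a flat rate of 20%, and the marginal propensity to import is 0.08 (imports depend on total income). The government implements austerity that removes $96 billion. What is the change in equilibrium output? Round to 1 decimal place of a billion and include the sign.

−$133.3 billion

Expenditure multiplier = 1/(1 − c(1−t) + m) = 1/(1 − 0.45×0.8 + 0.08) = 1/0.72 ≈ 1.389.
ΔY = k × ΔG = (−$96 billion) / 0.72 ≈ −$133.3 billion.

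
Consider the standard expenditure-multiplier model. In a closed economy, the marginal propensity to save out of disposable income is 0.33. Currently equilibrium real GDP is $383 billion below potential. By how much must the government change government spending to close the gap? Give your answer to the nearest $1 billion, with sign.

+$126 billion

MPC = 1 − MPS = 1 − 0.33 = 0.67.
Spending multiplier = 1/(1 − MPC) = 1/(1 − 0.67) = 1/0.33 ≈ 3.03.
Need ΔY = +$383 billion, so ΔG = ΔY/k = (+$383 billion) × 0.33 ≈ +$126 billion.
The government should increase government spending by $126 billion.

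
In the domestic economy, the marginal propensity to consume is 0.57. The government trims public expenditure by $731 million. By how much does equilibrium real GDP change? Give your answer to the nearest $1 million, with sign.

−$1,700 million

Spending multiplier = 1/(1 − MPC) = 1/(1 − 0.57) = 1/0.43 ≈ 2.326.
ΔY = k × ΔG = (−$731 million) / 0.43 = −$1,700 million.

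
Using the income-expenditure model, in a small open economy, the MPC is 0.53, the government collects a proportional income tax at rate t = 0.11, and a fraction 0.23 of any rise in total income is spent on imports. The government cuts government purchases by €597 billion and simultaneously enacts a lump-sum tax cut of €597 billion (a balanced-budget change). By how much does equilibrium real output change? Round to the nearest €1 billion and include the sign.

−€370 billion

Expenditure multiplier = 1/(1 − c(1−t) + m) = 1/(1 − 0.53×0.89 + 0.23) = 1/0.7583 ≈ 1.319.
ΔG contributes k·ΔG = (−€597 billion) / 0.7583 ≈ −€787.3 billion.
ΔT of −€597 billion changes first-round spending by −c·ΔT = +€316.41 billion, contributing k·(−c·ΔT) = (+€316.41 billion) / 0.7583 ≈ +€417.3 billion.
Net ΔY = k(ΔG − c·ΔT) = (−€280.59 billion) / 0.7583 ≈ −€370 billion.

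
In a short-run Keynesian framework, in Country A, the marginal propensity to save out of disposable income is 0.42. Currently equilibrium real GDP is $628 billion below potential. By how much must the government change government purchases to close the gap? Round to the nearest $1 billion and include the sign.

+$264 billion

MPC = 1 − MPS = 1 − 0.42 = 0.58.
Spending multiplier = 1/(1 − MPC) = 1/(1 − 0.58) = 1/0.42 ≈ 2.381.
Need ΔY = +$628 billion, so ΔG = ΔY/k = (+$628 billion) × 0.42 ≈ +$264 billion.
The government should increase government purchases by $264 billion.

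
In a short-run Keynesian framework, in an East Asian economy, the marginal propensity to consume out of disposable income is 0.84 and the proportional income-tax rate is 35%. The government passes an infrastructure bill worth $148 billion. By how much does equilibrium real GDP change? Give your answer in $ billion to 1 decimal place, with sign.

+$326.0 billion

Expenditure multiplier = 1/(1 − c(1−t)) = 1/(1 − 0.84×0.65) = 1/0.454 ≈ 2.203.
ΔY = k × ΔG = (+$148 billion) / 0.454 ≈ +$326 billion.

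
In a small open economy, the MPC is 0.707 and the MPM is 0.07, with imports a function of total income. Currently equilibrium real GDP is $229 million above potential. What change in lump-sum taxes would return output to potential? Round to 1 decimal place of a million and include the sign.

+$117.6 million

Spending multiplier = 1/(1 − c + m) = 1/(1 − 0.707 + 0.07) = 1/0.363 ≈ 2.755.
Tax multiplier = −c·k = −0.707/0.363 ≈ −1.948. Need ΔY = −$229 million, so ΔT = ΔY/(−c·k) = −(−$229 million) × 0.363 / 0.707 ≈ +$117.6 million.
The government should raise lump-sum taxes by $117.6 million.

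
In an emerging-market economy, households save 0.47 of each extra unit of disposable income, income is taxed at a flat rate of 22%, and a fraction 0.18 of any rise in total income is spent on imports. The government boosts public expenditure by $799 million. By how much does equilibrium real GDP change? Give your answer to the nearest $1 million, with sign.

MPC = 1 − MPS = 1 − 0.47 = 0.53.
Government-spending multiplier = 1/(1 − c(1−t) + m) = 1/(1 − 0.53×0.78 + 0.18) = 1/0.7666 ≈ 1.304.
ΔY = k × ΔG = (+$799 million) / 0.7666 ≈ +$1,042 million.

+$1,042 million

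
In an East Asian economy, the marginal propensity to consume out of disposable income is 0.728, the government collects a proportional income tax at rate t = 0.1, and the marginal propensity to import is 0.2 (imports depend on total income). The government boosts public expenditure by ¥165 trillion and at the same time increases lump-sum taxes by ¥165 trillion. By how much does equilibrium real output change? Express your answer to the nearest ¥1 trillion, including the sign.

Expenditure multiplier = 1/(1 − c(1−t) + m) = 1/(1 − 0.728×0.9 + 0.2) = 1/0.5448 ≈ 1.836.
ΔG contributes k·ΔG = (+¥165 trillion) / 0.5448 ≈ +¥302.9 trillion.
ΔT of +¥165 trillion changes first-round spending by −c·ΔT = −¥120.12 trillion, contributing k·(−c·ΔT) = (−¥120.12 trillion) / 0.5448 ≈ −¥220.5 trillion.
Net ΔY = k(ΔG − c·ΔT) = (+¥44.88 trillion) / 0.5448 ≈ +¥82 trillion.

+¥82 trillion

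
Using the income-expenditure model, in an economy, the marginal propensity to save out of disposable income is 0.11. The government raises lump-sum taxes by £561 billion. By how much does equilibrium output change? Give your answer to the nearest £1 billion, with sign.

MPC = 1 − MPS = 1 − 0.11 = 0.89.
A lump-sum tax change of +£561 billion shifts disposable income by −£561 billion; first-round consumption changes by −c × ΔT = −0.89 × (+£561 billion) = −£499.29 billion.
Expenditure multiplier = 1/(1 − MPC) = 1/(1 − 0.89) = 1/0.11 ≈ 9.091.
The tax multiplier is −c × k ≈ −8.091, so ΔY = k × (−c·ΔT) = (−£499.29 billion) / 0.11 = −£4,539 billion.

−£4,539 billion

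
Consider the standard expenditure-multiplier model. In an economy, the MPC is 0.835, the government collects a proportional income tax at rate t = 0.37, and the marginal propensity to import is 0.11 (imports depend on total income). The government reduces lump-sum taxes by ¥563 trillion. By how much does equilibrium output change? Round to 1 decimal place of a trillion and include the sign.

+¥805.0 trillion

A lump-sum tax change of −¥563 trillion shifts disposable income by +¥563 trillion; first-round consumption changes by −c × ΔT = −0.835 × (−¥563 trillion) = +¥470.105 trillion.
Expenditure multiplier = 1/(1 − c(1−t) + m) = 1/(1 − 0.835×0.63 + 0.11) = 1/0.58395 ≈ 1.712.
The tax multiplier is −c × k ≈ −1.43, so ΔY = k × (−c·ΔT) = (+¥470.105 trillion) / 0.58395 ≈ +¥805 trillion.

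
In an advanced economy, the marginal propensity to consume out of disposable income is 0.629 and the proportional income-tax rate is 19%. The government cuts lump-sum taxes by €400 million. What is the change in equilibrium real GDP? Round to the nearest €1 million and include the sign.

A lump-sum tax change of −€400 million shifts disposable income by +€400 million; first-round consumption changes by −c × ΔT = −0.629 × (−€400 million) = +€251.6 million.
Expenditure multiplier = 1/(1 − c(1−t)) = 1/(1 − 0.629×0.81) = 1/0.49051 ≈ 2.039.
The tax multiplier is −c × k ≈ −1.282, so ΔY = k × (−c·ΔT) = (+€251.6 million) / 0.49051 ≈ +€513 million.

+€513 million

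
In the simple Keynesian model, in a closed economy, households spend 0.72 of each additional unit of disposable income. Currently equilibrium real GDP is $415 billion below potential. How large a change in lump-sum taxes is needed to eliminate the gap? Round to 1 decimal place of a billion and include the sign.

−$161.4 billion

Spending multiplier = 1/(1 − MPC) = 1/(1 − 0.72) = 1/0.28 ≈ 3.571.
Tax multiplier = −c·k = −0.72/0.28 ≈ −2.571. Need ΔY = +$415 billion, so ΔT = ΔY/(−c·k) = −(+$415 billion) × 0.28 / 0.72 ≈ −$161.4 billion.
The government should cut lump-sum taxes by $161.4 billion.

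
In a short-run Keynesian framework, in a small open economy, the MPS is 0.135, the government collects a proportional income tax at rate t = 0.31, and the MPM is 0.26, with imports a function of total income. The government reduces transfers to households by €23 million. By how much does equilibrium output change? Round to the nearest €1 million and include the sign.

MPC = 1 − MPS = 1 − 0.135 = 0.865.
The transfer change shifts disposable income by −€23 million, so first-round consumption changes by c·ΔTR = 0.865 × (−€23 million) = −€19.895 million.
Expenditure multiplier = 1/(1 − c(1−t) + m) = 1/(1 − 0.865×0.69 + 0.26) = 1/0.66315 ≈ 1.508.
The transfer multiplier is c × k ≈ 1.304, so ΔY = k × (c·ΔTR) = (−€19.895 million) / 0.66315 ≈ −€30 million.

−€30 million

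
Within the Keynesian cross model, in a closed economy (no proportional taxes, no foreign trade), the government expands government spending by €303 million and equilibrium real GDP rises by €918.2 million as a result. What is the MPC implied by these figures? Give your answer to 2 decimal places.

Implied spending multiplier k = ΔY/ΔG = 918.2/303 ≈ 3.0304.
Since k = 1/(1 − MPC), MPC = 1 − 1/k = 1 − ΔG/ΔY = 1 − 303/918.2 ≈ 0.67.

0.67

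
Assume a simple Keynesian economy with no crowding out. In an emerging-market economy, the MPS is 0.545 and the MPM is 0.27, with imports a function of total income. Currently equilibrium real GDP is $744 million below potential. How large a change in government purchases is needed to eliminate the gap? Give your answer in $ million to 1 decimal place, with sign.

MPC = 1 − MPS = 1 − 0.545 = 0.455.
Spending multiplier = 1/(1 − c + m) = 1/(1 − 0.455 + 0.27) = 1/0.815 ≈ 1.227.
Need ΔY = +$744 million, so ΔG = ΔY/k = (+$744 million) × 0.815 ≈ +$606.4 million.
The government should increase government purchases by $606.4 million.

+$606.4 million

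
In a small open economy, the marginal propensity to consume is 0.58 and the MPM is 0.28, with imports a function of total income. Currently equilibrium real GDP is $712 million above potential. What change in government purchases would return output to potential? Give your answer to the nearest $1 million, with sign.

Spending multiplier = 1/(1 − c + m) = 1/(1 − 0.58 + 0.28) = 1/0.7 ≈ 1.429.
Need ΔY = −$712 million, so ΔG = ΔY/k = (−$712 million) × 0.7 ≈ −$498 million.
The government should cut government purchases by $498 million.

−$498 million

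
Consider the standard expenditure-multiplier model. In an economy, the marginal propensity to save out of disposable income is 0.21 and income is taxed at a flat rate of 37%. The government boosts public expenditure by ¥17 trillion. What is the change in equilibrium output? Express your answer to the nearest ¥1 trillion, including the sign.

+¥34 trillion

MPC = 1 − MPS = 1 − 0.21 = 0.79.
Expenditure multiplier = 1/(1 − c(1−t)) = 1/(1 − 0.79×0.63) = 1/0.5023 ≈ 1.991.
ΔY = k × ΔG = (+¥17 trillion) / 0.5023 ≈ +¥34 trillion.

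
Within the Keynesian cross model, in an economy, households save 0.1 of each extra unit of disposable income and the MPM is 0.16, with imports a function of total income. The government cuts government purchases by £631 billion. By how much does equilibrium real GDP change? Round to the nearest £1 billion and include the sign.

−£2,427 billion

MPC = 1 − MPS = 1 − 0.1 = 0.9.
Government-spending multiplier = 1/(1 − c + m) = 1/(1 − 0.9 + 0.16) = 1/0.26 ≈ 3.846.
ΔY = k × ΔG = (−£631 billion) / 0.26 ≈ −£2,427 billion.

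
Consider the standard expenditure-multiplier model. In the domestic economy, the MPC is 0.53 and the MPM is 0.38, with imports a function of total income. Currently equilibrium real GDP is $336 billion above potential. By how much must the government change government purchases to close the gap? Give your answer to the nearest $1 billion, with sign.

Spending multiplier = 1/(1 − c + m) = 1/(1 − 0.53 + 0.38) = 1/0.85 ≈ 1.176.
Need ΔY = −$336 billion, so ΔG = ΔY/k = (−$336 billion) × 0.85 ≈ −$286 billion.
The government should cut government purchases by $286 billion.

−$286 billion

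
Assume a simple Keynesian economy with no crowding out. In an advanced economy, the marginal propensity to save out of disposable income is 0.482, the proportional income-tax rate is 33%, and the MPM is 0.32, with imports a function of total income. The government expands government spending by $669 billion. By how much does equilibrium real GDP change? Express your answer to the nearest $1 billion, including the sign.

+$688 billion

MPC = 1 − MPS = 1 − 0.482 = 0.518.
Expenditure multiplier = 1/(1 − c(1−t) + m) = 1/(1 − 0.518×0.67 + 0.32) = 1/0.97294 ≈ 1.028.
ΔY = k × ΔG = (+$669 billion) / 0.97294 ≈ +$688 billion.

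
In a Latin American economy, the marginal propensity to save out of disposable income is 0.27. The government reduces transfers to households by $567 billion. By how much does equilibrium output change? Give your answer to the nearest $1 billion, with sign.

−$1,533 billion

MPC = 1 − MPS = 1 − 0.27 = 0.73.
The transfer change shifts disposable income by −$567 billion, so first-round consumption changes by c·ΔTR = 0.73 × (−$567 billion) = −$413.91 billion.
Expenditure multiplier = 1/(1 − MPC) = 1/(1 − 0.73) = 1/0.27 ≈ 3.704.
The transfer multiplier is c × k ≈ 2.704, so ΔY = k × (c·ΔTR) = (−$413.91 billion) / 0.27 = −$1,533 billion.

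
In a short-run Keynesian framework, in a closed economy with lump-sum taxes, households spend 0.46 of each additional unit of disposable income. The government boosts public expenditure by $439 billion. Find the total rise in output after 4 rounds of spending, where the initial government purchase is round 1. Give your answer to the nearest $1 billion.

$777 billion

Round 1 adds ΔG = $439 billion; each later round is MPC = 0.46 times the previous.
After 4 rounds: 439 + 201.94 + 92.8924 + 42.730504 = ΔG·(1 − c^4)/(1 − c) = 439 × (1 − 0.04477456)/0.54 ≈ $777 billion.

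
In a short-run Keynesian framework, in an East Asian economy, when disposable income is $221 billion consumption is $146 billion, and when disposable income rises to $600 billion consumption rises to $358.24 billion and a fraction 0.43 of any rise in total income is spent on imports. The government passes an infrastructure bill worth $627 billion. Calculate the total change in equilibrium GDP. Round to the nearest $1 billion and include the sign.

+$721 billion

MPC = ΔC/ΔYd = (358.24 − 146)/(600 − 221) = 212.24/379 = 0.56.
Spending multiplier = 1/(1 − c + m) = 1/(1 − 0.56 + 0.43) = 1/0.87 ≈ 1.149.
ΔY = k × ΔG = (+$627 billion) / 0.87 ≈ +$721 billion.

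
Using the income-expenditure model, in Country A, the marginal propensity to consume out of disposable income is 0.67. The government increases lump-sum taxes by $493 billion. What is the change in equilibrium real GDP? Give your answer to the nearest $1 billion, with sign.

−$1,001 billion

A lump-sum tax change of +$493 billion shifts disposable income by −$493 billion; first-round consumption changes by −c × ΔT = −0.67 × (+$493 billion) = −$330.31 billion.
Expenditure multiplier = 1/(1 − MPC) = 1/(1 − 0.67) = 1/0.33 ≈ 3.03.
The tax multiplier is −c × k ≈ −2.03, so ΔY = k × (−c·ΔT) = (−$330.31 billion) / 0.33 ≈ −$1,001 billion.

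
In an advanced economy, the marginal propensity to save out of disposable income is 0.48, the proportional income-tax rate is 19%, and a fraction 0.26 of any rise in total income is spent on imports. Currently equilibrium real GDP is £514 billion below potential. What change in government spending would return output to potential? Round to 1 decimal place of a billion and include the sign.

+£431.1 billion

MPC = 1 − MPS = 1 − 0.48 = 0.52.
Spending multiplier = 1/(1 − c(1−t) + m) = 1/(1 − 0.52×0.81 + 0.26) = 1/0.8388 ≈ 1.192.
Need ΔY = +£514 billion, so ΔG = ΔY/k = (+£514 billion) × 0.8388 ≈ +£431.1 billion.
The government should increase government spending by £431.1 billion.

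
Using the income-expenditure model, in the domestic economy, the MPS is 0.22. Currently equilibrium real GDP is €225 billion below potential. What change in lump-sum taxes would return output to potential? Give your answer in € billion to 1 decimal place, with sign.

MPC = 1 − MPS = 1 − 0.22 = 0.78.
Spending multiplier = 1/(1 − MPC) = 1/(1 − 0.78) = 1/0.22 ≈ 4.545.
Tax multiplier = −c·k = −0.78/0.22 ≈ −3.545. Need ΔY = +€225 billion, so ΔT = ΔY/(−c·k) = −(+€225 billion) × 0.22 / 0.78 ≈ −€63.5 billion.
The government should cut lump-sum taxes by €63.5 billion.

−€63.5 billion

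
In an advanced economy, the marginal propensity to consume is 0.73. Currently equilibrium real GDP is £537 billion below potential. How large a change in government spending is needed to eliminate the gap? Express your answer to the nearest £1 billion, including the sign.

+£145 billion

Spending multiplier = 1/(1 − MPC) = 1/(1 − 0.73) = 1/0.27 ≈ 3.704.
Need ΔY = +£537 billion, so ΔG = ΔY/k = (+£537 billion) × 0.27 ≈ +£145 billion.
The government should increase government spending by £145 billion.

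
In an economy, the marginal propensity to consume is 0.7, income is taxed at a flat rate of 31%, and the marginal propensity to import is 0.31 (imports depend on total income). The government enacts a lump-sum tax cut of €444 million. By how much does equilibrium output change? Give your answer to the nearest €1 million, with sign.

A lump-sum tax change of −€444 million shifts disposable income by +€444 million; first-round consumption changes by −c × ΔT = −0.7 × (−€444 million) = +€310.8 million.
Expenditure multiplier = 1/(1 − c(1−t) + m) = 1/(1 − 0.7×0.69 + 0.31) = 1/0.827 ≈ 1.209.
The tax multiplier is −c × k ≈ −0.846, so ΔY = k × (−c·ΔT) = (+€310.8 million) / 0.827 ≈ +€376 million.

+€376 million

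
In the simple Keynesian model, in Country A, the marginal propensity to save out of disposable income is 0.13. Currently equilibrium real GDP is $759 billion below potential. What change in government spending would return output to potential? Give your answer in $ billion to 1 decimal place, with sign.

MPC = 1 − MPS = 1 − 0.13 = 0.87.
Spending multiplier = 1/(1 − MPC) = 1/(1 − 0.87) = 1/0.13 ≈ 7.692.
Need ΔY = +$759 billion, so ΔG = ΔY/k = (+$759 billion) × 0.13 ≈ +$98.7 billion.
The government should increase government spending by $98.7 billion.

+$98.7 billion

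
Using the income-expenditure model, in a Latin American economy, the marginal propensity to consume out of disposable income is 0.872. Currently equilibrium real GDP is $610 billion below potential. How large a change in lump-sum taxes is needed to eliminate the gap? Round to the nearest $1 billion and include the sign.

Spending multiplier = 1/(1 − MPC) = 1/(1 − 0.872) = 1/0.128 ≈ 7.813.
Tax multiplier = −c·k = −0.872/0.128 ≈ −6.813. Need ΔY = +$610 billion, so ΔT = ΔY/(−c·k) = −(+$610 billion) × 0.128 / 0.872 ≈ −$90 billion.
The government should cut lump-sum taxes by $90 billion.

−$90 billion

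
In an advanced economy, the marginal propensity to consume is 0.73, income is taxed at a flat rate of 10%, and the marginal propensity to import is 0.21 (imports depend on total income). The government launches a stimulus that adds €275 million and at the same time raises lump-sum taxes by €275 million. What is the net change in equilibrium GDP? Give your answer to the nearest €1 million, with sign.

Expenditure multiplier = 1/(1 − c(1−t) + m) = 1/(1 − 0.73×0.9 + 0.21) = 1/0.553 ≈ 1.808.
ΔG contributes k·ΔG = (+€275 million) / 0.553 ≈ +€497.3 million.
ΔT of +€275 million changes first-round spending by −c·ΔT = −€200.75 million, contributing k·(−c·ΔT) = (−€200.75 million) / 0.553 ≈ −€363 million.
Net ΔY = k(ΔG − c·ΔT) = (+€74.25 million) / 0.553 ≈ +€134 million.

+€134 million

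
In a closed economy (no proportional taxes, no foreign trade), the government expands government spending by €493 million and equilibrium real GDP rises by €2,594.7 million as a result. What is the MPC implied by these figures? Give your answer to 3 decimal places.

Implied spending multiplier k = ΔY/ΔG = 2,594.7/493 ≈ 5.2631.
Since k = 1/(1 − MPC), MPC = 1 − 1/k = 1 − ΔG/ΔY = 1 − 493/2,594.7 ≈ 0.810.

0.810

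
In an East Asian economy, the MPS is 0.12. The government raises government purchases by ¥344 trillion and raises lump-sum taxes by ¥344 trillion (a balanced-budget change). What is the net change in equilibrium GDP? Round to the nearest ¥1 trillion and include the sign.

MPC = 1 − MPS = 1 − 0.12 = 0.88.
Expenditure multiplier = 1/(1 − MPC) = 1/(1 − 0.88) = 1/0.12 ≈ 8.333.
ΔG contributes k·ΔG = (+¥344 trillion) / 0.12 ≈ +¥2,866.7 trillion.
ΔT of +¥344 trillion changes first-round spending by −c·ΔT = −¥302.72 trillion, contributing k·(−c·ΔT) = (−¥302.72 trillion) / 0.12 ≈ −¥2,522.7 trillion.
With ΔG = ΔT and no other leakages, the balanced-budget multiplier is 1, so ΔY = ΔG = +¥344 trillion.

+¥344 trillion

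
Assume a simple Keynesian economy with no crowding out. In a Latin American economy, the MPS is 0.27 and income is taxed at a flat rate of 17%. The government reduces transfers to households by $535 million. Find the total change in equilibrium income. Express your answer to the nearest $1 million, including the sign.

MPC = 1 − MPS = 1 − 0.27 = 0.73.
The transfer change shifts disposable income by −$535 million, so first-round consumption changes by c·ΔTR = 0.73 × (−$535 million) = −$390.55 million.
Expenditure multiplier = 1/(1 − c(1−t)) = 1/(1 − 0.73×0.83) = 1/0.3941 ≈ 2.537.
The transfer multiplier is c × k ≈ 1.852, so ΔY = k × (c·ΔTR) = (−$390.55 million) / 0.3941 ≈ −$991 million.

−$991 million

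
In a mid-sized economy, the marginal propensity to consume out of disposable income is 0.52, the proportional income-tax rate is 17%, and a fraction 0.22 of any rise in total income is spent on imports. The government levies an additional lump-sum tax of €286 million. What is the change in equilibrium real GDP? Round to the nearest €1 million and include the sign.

A lump-sum tax change of +€286 million shifts disposable income by −€286 million; first-round consumption changes by −c × ΔT = −0.52 × (+€286 million) = −€148.72 million.
Expenditure multiplier = 1/(1 − c(1−t) + m) = 1/(1 − 0.52×0.83 + 0.22) = 1/0.7884 ≈ 1.268.
The tax multiplier is −c × k ≈ −0.66, so ΔY = k × (−c·ΔT) = (−€148.72 million) / 0.7884 ≈ −€189 million.

−€189 million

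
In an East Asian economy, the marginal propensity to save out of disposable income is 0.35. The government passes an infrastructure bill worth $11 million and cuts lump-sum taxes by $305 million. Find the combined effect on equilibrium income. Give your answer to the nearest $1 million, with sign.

MPC = 1 − MPS = 1 − 0.35 = 0.65.
Expenditure multiplier = 1/(1 − MPC) = 1/(1 − 0.65) = 1/0.35 ≈ 2.857.
ΔG contributes k·ΔG = (+$11 million) / 0.35 ≈ +$31.4 million.
ΔT of −$305 million changes first-round spending by −c·ΔT = +$198.25 million, contributing k·(−c·ΔT) = (+$198.25 million) / 0.35 ≈ +$566.4 million.
Net ΔY = k(ΔG − c·ΔT) = (+$209.25 million) / 0.35 ≈ +$598 million.

+$598 million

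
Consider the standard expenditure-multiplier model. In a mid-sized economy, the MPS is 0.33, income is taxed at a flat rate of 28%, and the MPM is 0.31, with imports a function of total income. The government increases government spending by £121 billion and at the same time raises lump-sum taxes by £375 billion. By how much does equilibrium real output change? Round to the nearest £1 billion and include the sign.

MPC = 1 − MPS = 1 − 0.33 = 0.67.
Expenditure multiplier = 1/(1 − c(1−t) + m) = 1/(1 − 0.67×0.72 + 0.31) = 1/0.8276 ≈ 1.208.
ΔG contributes k·ΔG = (+£121 billion) / 0.8276 ≈ +£146.2 billion.
ΔT of +£375 billion changes first-round spending by −c·ΔT = −£251.25 billion, contributing k·(−c·ΔT) = (−£251.25 billion) / 0.8276 ≈ −£303.6 billion.
Net ΔY = k(ΔG − c·ΔT) = (−£130.25 billion) / 0.8276 ≈ −£157 billion.

−£157 billion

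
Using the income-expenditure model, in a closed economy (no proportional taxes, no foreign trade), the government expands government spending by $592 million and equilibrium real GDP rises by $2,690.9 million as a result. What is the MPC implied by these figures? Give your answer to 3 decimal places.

Implied spending multiplier k = ΔY/ΔG = 2,690.9/592 ≈ 4.5454.
Since k = 1/(1 − MPC), MPC = 1 − 1/k = 1 − ΔG/ΔY = 1 − 592/2,690.9 ≈ 0.780.

0.780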